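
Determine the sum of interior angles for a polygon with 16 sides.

The sum of interior angles of an n-sided polygon is (n - 2) * 180.
For n = 16: (16 - 2) * 180 = 14 * 180 = 2520 degrees.

2520 degrees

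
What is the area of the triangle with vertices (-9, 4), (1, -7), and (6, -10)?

Using the Shoelace formula for a triangle:
Area = (1/2)|x0(y1 - y2) + x1(y2 - y0) + x2(y0 - y1)|
Area = (1/2)|-9(-7 - -10) + 1(-10 - 4) + 6(4 - -7)|
Area = (1/2)|-27 + -14 + 66|
Area = (1/2)|25|
Area = (1/2)(25)
Area = 25/2

25/2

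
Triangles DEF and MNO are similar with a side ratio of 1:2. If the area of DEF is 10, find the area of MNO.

The ratio of areas of similar triangles = (side ratio)^2.
Side ratio = 1:2, so area ratio = 1:4.
Area of MNO / Area of DEF = 4/1
Area of MNO = 10 * 4/1 = 40

40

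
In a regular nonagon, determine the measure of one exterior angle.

Each exterior angle of a regular n-gon is 360 / n.
For n = 9: 360 / 9 = 40 degrees.

40 degrees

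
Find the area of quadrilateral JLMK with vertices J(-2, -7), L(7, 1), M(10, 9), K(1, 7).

The Shoelace formula works by pairing each vertex with the next (cycling back to the first).
For each pair, compute x_i*y_(i+1) - x_(i+1)*y_i:
  (-2*1 - 7*-7) = 47
  (7*9 - 10*1) = 53
  (10*7 - 1*9) = 61
  (1*-7 - -2*7) = 7
Taking half the absolute value of the total: Area = (1/2)(168) = 84.

84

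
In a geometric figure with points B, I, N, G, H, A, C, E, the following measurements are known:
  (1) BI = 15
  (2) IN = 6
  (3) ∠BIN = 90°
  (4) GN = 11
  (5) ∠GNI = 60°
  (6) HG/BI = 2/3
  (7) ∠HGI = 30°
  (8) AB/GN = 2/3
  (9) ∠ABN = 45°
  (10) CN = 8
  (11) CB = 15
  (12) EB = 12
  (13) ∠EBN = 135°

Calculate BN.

Step 1: By the law of cosines on triangle BIN: BN² = 15² + 6² − 2·15·6·cos(90°) = 261, so BN = 3·√29.

Therefore, the length of BN = 3·√29.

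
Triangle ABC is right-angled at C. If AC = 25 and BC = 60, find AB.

In a right triangle, the square of the hypotenuse equals the sum of the squares of the two legs.
The legs are 25 and 60, so the hypotenuse = sqrt(625 + 3600) = sqrt(4225) = 65.

65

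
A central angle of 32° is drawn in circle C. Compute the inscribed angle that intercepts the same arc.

An inscribed angle intercepts an arc from a point on the circle, while the central angle intercepts the same arc from the center.
The inscribed angle is always half the central angle: 32° / 2 = 16°.

16°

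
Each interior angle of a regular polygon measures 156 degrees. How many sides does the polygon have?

The exterior angle is the supplement of the interior angle: 180 - 156 = 24 degrees.
Since the exterior angles of any convex polygon sum to 360 degrees, the number of sides is 360 / 24 = 15.

15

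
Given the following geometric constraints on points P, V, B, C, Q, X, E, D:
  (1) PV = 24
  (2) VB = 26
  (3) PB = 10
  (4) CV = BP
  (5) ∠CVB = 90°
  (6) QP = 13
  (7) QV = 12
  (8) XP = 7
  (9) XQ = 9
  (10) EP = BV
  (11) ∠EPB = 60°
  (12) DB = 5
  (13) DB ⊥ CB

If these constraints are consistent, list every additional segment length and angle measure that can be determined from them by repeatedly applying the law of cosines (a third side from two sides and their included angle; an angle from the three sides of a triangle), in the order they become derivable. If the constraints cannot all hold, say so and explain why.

The constraints are consistent. Derivable facts, in order:
After 1 step:
- BC = 2·√194
- BE = 2·√129
- ∠BPV = 90°
- ∠BVP = 22.62°
- ∠PBV = 67.38°
- ∠PQV = 147.45°
- ∠PQX = 30.8°
- ∠PVQ = 16.94°
- ∠PXQ = 108.03°
- ∠QPV = 15.6°
- ∠QPX = 41.17°
After 2 steps:
- CD = 3·√89
- ∠BCV = 68.96°
- ∠BEP = 22.41°
- ∠CBV = 21.04°
- ∠EBP = 97.59°
After 3 steps:
- ∠BCD = 10.18°
- ∠BDC = 79.82°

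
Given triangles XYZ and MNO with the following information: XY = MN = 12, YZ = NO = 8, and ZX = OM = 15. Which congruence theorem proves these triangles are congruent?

Consider the given information: XY = MN = 12, YZ = NO = 8, and ZX = OM = 15
This is not SAS or ASA: SAS requires two sides and the included angle between them. ASA requires two angles and the side between them.
The correct criterion is SSS. All three pairs of corresponding sides are equal (Side-Side-Side).

SSS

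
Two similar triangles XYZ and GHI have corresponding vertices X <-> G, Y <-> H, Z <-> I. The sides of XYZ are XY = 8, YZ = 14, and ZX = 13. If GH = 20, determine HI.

k = 20/8 = 5/2. HI = 5/2 * 14 = 35.

35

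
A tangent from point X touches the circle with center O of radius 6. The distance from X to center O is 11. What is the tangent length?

The tangent, radius, and line from the external point to the center form a right triangle.
The right angle is where the tangent meets the radius.
By the Pythagorean theorem: tangent² + 6² = 11²
tangent² = 121 - 36 = 85
tangent = sqrt(85)

sqrt(85)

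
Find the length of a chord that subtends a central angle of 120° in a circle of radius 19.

Chord = 2(19) sin(60°) = 19*sqrt(3)

19*sqrt(3)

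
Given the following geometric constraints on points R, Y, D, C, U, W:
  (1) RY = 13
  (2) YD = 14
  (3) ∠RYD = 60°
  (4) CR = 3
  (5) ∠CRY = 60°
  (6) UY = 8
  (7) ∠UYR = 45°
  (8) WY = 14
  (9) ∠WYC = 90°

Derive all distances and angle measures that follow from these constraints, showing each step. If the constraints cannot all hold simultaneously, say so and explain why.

The constraints are consistent.

Step 1: From RY = 13, YD = 14, and ∠RYD = 60°, by the law of cosines:
  RD² = RY² + YD² - 2·RY·YD·cos(60°) = 169 + 196 - 182 = 183
  RD = √183

Step 2: From RY = 13, YU = 8, and ∠RYU = 45°, by the law of cosines:
  RU² = RY² + YU² - 2·RY·YU·cos(45°) = 169 + 64 - 147.1 = 85.92
  RU ≈ 9.27

Step 3: From YR = 13, RC = 3, and ∠YRC = 60°, by the law of cosines:
  YC² = YR² + RC² - 2·YR·RC·cos(60°) = 169 + 9 - 39 = 139
  YC = √139

Step 4: From CY = √139, YW = 14, and ∠CYW = 90°, by the law of cosines:
  CW² = CY² + YW² - 2·CY·YW·cos(90°) = 139 + 196 - 0 = 335
  CW ≈ 18.3

Step 5: From RD = √183, RY = 13, DY = 14, by the inverse law of cosines:
  cos(∠DRY) = (RD² + RY² - DY²) / (2·RD·RY)
  ∠DRY = 63.67°

Step 6: From RU = 9.27, RY = 13, UY = 8, by the inverse law of cosines:
  cos(∠URY) = (RU² + RY² - UY²) / (2·RU·RY)
  ∠URY = 37.61°

Step 7: From YC = √139, YR = 13, CR = 3, by the inverse law of cosines:
  cos(∠CYR) = (YC² + YR² - CR²) / (2·YC·YR)
  ∠CYR = 12.73°

Step 8: From DR = √183, DY = 14, RY = 13, by the inverse law of cosines:
  cos(∠RDY) = (DR² + DY² - RY²) / (2·DR·DY)
  ∠RDY = 56.33°

Step 9: From CR = 3, CY = √139, RY = 13, by the inverse law of cosines:
  cos(∠RCY) = (CR² + CY² - RY²) / (2·CR·CY)
  ∠RCY = 107.27°

Step 10: From UR = 9.27, UY = 8, RY = 13, by the inverse law of cosines:
  cos(∠RUY) = (UR² + UY² - RY²) / (2·UR·UY)
  ∠RUY = 97.39°

Step 11: From CW = 18.3, CY = √139, WY = 14, by the inverse law of cosines:
  cos(∠WCY) = (CW² + CY² - WY²) / (2·CW·CY)
  ∠WCY = 49.9°

Step 12: From WC = 18.3, WY = 14, CY = √139, by the inverse law of cosines:
  cos(∠CWY) = (WC² + WY² - CY²) / (2·WC·WY)
  ∠CWY = 40.1°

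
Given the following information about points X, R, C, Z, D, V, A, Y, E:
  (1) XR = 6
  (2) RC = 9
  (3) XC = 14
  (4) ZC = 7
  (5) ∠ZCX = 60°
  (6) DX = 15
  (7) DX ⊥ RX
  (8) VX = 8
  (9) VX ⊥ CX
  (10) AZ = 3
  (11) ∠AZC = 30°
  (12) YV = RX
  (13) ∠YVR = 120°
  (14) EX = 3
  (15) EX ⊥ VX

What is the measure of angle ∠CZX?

Step 1: By the law of cosines on triangle ZCX: ZX² = 7² + 14² − 2·7·14·cos(60°) = 147, so ZX = 7·√3.
Step 2: By the inverse law of cosines on triangle CZX: cos(∠CZX) = (7² + (7·√3)² − 14²) / (2·7·7·√3) = 0/169.74 = 0, so ∠CZX = 90°.

Therefore, the measure of angle ∠CZX = 90°.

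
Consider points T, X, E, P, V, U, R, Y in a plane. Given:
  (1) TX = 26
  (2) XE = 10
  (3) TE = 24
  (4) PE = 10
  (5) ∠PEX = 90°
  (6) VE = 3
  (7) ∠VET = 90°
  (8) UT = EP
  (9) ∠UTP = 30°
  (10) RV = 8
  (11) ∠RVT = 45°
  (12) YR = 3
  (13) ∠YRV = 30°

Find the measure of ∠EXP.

Step 1: By the law of cosines on triangle XEP: XP² = 10² + 10² − 2·10·10·cos(90°) = 200, so XP = 10·√2.
Step 2: By the inverse law of cosines on triangle EXP: cos(∠EXP) = (10² + (10·√2)² − 10²) / (2·10·10·√2) = 200/282.84 = 0.7071, so ∠EXP = 45°.

Therefore, the measure of angle ∠EXP = 45°.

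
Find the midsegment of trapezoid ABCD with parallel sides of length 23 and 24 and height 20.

The midsegment (median) of a trapezoid connects the midpoints of the non-parallel sides.
Its length is the average of the two bases: (23 + 24) / 2 = 47/2.

47/2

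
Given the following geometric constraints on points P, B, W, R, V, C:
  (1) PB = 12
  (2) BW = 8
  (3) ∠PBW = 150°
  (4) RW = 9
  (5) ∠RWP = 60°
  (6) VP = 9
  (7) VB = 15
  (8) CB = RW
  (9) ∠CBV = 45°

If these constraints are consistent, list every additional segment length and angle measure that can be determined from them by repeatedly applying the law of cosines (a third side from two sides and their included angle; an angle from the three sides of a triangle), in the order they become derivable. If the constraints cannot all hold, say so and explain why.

The constraints are consistent. Derivable facts, in order:
After 1 step:
- PW ≈ 19.35
- VC ≈ 10.73
- ∠BPV = 90°
- ∠BVP = 53.13°
- ∠PBV = 36.87°
After 2 steps:
- PR ≈ 16.77
- ∠BCV = 98.61°
- ∠BPW = 11.93°
- ∠BVC = 36.39°
- ∠BWP = 18.07°
After 3 steps:
- ∠PRW = 92.3°
- ∠RPW = 27.7°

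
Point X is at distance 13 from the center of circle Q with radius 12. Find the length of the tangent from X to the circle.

tangent = √(d² - r²) = √(13² - 12²) = √(169 - 144) = √25 = 5

5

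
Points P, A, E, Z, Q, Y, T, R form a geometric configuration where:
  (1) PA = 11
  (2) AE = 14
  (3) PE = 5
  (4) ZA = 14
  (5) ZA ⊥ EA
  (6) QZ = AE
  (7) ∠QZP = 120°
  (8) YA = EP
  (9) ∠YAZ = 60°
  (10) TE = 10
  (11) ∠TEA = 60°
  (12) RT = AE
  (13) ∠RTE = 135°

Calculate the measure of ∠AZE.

Step 1: By the law of cosines on triangle ZAE: ZE² = 14² + 14² − 2·14·14·cos(90°) = 392, so ZE = 14·√2.
Step 2: By the inverse law of cosines on triangle AZE: cos(∠AZE) = (14² + (14·√2)² − 14²) / (2·14·14·√2) = 392/554.37 = 0.7071, so ∠AZE = 45°.

Therefore, the measure of angle ∠AZE = 45°.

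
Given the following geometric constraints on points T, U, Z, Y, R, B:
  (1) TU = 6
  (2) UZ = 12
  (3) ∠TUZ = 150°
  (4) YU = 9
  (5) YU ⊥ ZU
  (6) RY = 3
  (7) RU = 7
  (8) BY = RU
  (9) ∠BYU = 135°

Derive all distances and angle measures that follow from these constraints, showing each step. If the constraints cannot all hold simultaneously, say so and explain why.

The constraints are consistent.

From the given relations:
  BY = RU = 7

Step 1: From TU = 6, UZ = 12, and ∠TUZ = 150°, by the law of cosines:
  TZ² = TU² + UZ² - 2·TU·UZ·cos(150°) = 36 + 144 + 124.7 = 304.7
  TZ ≈ 17.46

Step 2: From UY = 9, YB = 7, and ∠UYB = 135°, by the law of cosines:
  UB² = UY² + YB² - 2·UY·YB·cos(135°) = 81 + 49 + 89.1 = 219.1
  UB ≈ 14.8

Step 3: From ZU = 12, UY = 9, and ∠ZUY = 90°, by the law of cosines:
  ZY² = ZU² + UY² - 2·ZU·UY·cos(90°) = 144 + 81 - 0 = 225
  ZY = 15

Step 4: From UR = 7, UY = 9, RY = 3, by the inverse law of cosines:
  cos(∠RUY) = (UR² + UY² - RY²) / (2·UR·UY)
  ∠RUY = 16.2°

Step 5: From YR = 3, YU = 9, RU = 7, by the inverse law of cosines:
  cos(∠RYU) = (YR² + YU² - RU²) / (2·YR·YU)
  ∠RYU = 40.6°

Step 6: From RU = 7, RY = 3, UY = 9, by the inverse law of cosines:
  cos(∠URY) = (RU² + RY² - UY²) / (2·RU·RY)
  ∠URY = 123.2°

Step 7: From TU = 6, TZ = 17.46, UZ = 12, by the inverse law of cosines:
  cos(∠UTZ) = (TU² + TZ² - UZ²) / (2·TU·TZ)
  ∠UTZ = 20.1°

Step 8: From UB = 14.8, UY = 9, BY = 7, by the inverse law of cosines:
  cos(∠BUY) = (UB² + UY² - BY²) / (2·UB·UY)
  ∠BUY = 19.54°

Step 9: From ZT = 17.46, ZU = 12, TU = 6, by the inverse law of cosines:
  cos(∠TZU) = (ZT² + ZU² - TU²) / (2·ZT·ZU)
  ∠TZU = 9.9°

Step 10: From ZU = 12, ZY = 15, UY = 9, by the inverse law of cosines:
  cos(∠UZY) = (ZU² + ZY² - UY²) / (2·ZU·ZY)
  ∠UZY = 36.87°

Step 11: From YU = 9, YZ = 15, UZ = 12, by the inverse law of cosines:
  cos(∠UYZ) = (YU² + YZ² - UZ²) / (2·YU·YZ)
  ∠UYZ = 53.13°

Step 12: From BU = 14.8, BY = 7, UY = 9, by the inverse law of cosines:
  cos(∠UBY) = (BU² + BY² - UY²) / (2·BU·BY)
  ∠UBY = 25.46°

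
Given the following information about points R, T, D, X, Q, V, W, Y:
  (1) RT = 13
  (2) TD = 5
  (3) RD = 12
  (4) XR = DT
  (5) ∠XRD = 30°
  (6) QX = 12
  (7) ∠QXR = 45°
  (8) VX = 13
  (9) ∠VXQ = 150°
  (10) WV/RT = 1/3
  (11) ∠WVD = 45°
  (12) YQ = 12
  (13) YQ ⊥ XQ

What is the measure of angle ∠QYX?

Step 1: By the law of cosines on triangle YQX: YX² = 12² + 12² − 2·12·12·cos(90°) = 288, so YX = 12·√2.
Step 2: By the inverse law of cosines on triangle QYX: cos(∠QYX) = (12² + (12·√2)² − 12²) / (2·12·12·√2) = 288/407.29 = 0.7071, so ∠QYX = 45°.

Therefore, the measure of angle ∠QYX = 45°.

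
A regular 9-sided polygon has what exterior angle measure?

Each exterior angle of a regular n-gon is 360 / n.
For n = 9: 360 / 9 = 40 degrees.

40 degrees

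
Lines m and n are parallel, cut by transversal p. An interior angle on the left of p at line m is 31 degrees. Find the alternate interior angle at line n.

Alternate interior angles formed by parallel lines and a transversal are equal.
The given angle is 31 degrees.
The alternate interior angle = 31 degrees.

31 degrees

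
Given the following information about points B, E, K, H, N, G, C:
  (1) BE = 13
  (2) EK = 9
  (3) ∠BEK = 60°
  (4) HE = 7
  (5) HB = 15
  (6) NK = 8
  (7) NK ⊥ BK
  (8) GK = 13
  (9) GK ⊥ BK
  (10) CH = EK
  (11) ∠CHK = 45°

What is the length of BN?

Step 1: By the law of cosines on triangle BEK: BK² = 13² + 9² − 2·13·9·cos(60°) = 133, so BK = √133.
Step 2: By the law of cosines on triangle BKN: BN² = √133² + 8² − 2·√133·8·cos(90°) = 197, so BN = √197.

Therefore, the length of BN = √197.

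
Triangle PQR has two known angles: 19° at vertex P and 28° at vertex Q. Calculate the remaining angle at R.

angle R = 180 - 19 - 28 = 133 degrees.

133 degrees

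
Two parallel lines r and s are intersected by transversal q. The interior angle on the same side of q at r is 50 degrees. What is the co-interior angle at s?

Co-interior angles (same-side interior) formed by parallel lines and a transversal are supplementary (sum to 180 degrees).
The given angle is 50 degrees.
The co-interior angle = 180 - 50 = 130 degrees.

130 degrees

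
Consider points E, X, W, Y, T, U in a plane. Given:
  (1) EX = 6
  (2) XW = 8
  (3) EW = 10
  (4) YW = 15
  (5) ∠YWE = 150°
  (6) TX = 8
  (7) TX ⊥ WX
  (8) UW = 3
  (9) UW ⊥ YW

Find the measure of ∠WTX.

Step 1: By the law of cosines on triangle TXW: TW² = 8² + 8² − 2·8·8·cos(90°) = 128, so TW = 8·√2.
Step 2: By the inverse law of cosines on triangle WTX: cos(∠WTX) = ((8·√2)² + 8² − 8²) / (2·8·√2·8) = 128/181.02 = 0.7071, so ∠WTX = 45°.

Therefore, the measure of angle ∠WTX = 45°.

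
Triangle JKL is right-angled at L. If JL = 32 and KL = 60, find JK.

JK = sqrt(32^2 + 60^2) = sqrt(4624) = 68

68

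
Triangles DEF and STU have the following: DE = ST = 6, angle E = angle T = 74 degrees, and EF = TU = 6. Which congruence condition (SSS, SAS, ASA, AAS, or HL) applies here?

The given information provides:
DE = ST = 6, angle E = angle T = 74 degrees, and EF = TU = 6
This matches the SAS congruence theorem.
Two pairs of corresponding sides and the included angle are equal (Side-Angle-Side).

SAS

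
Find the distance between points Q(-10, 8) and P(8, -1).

d = sqrt((8 - -10)^2 + (-1 - 8)^2)
d = sqrt(18^2 + -9^2)
d = sqrt(324 + 81)
d = sqrt(405) = 9*sqrt(5)

9*sqrt(5)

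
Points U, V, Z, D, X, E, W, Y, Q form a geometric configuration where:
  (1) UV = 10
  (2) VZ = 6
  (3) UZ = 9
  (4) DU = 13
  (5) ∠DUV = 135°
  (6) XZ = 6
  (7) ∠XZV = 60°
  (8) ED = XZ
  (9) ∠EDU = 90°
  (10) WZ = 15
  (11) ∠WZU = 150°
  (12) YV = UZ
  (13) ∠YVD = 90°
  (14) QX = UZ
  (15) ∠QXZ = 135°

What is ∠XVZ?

Step 1: By the law of cosines on triangle VZX: VX² = 6² + 6² − 2·6·6·cos(60°) = 36, so VX = 6.
Step 2: By the inverse law of cosines on triangle XVZ: cos(∠XVZ) = (6² + 6² − 6²) / (2·6·6) = 36/72 = 0.5, so ∠XVZ = 60°.

Therefore, the measure of angle ∠XVZ = 60°.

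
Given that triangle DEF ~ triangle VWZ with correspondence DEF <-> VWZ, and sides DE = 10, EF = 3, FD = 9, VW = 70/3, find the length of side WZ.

k = 70/3/10 = 7/3. WZ = 7/3 * 3 = 7.

7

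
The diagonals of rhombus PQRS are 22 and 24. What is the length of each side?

In a rhombus, the diagonals bisect each other perpendicularly, creating four congruent right triangles.
Each triangle has legs 11 (half of 22) and 12 (half of 24).
The hypotenuse of each right triangle is a side of the rhombus:
side = sqrt(11^2 + 12^2) = sqrt(265)

sqrt(265)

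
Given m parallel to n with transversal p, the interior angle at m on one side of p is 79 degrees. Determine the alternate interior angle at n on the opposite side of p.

Alternate interior angles formed by parallel lines and a transversal are equal.
The given angle is 79 degrees.
The alternate interior angle = 79 degrees.

79 degrees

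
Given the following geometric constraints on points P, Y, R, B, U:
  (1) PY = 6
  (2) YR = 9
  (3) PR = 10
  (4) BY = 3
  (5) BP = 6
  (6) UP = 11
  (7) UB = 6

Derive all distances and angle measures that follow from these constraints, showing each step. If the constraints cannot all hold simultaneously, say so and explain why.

The constraints are consistent.

Step 1: From PB = 6, PU = 11, BU = 6, by the inverse law of cosines:
  cos(∠BPU) = (PB² + PU² - BU²) / (2·PB·PU)
  ∠BPU = 23.56°

Step 2: From PB = 6, PY = 6, BY = 3, by the inverse law of cosines:
  cos(∠BPY) = (PB² + PY² - BY²) / (2·PB·PY)
  ∠BPY = 28.96°

Step 3: From PR = 10, PY = 6, RY = 9, by the inverse law of cosines:
  cos(∠RPY) = (PR² + PY² - RY²) / (2·PR·PY)
  ∠RPY = 62.72°

Step 4: From YB = 3, YP = 6, BP = 6, by the inverse law of cosines:
  cos(∠BYP) = (YB² + YP² - BP²) / (2·YB·YP)
  ∠BYP = 75.52°

Step 5: From YP = 6, YR = 9, PR = 10, by the inverse law of cosines:
  cos(∠PYR) = (YP² + YR² - PR²) / (2·YP·YR)
  ∠PYR = 80.94°

Step 6: From RP = 10, RY = 9, PY = 6, by the inverse law of cosines:
  cos(∠PRY) = (RP² + RY² - PY²) / (2·RP·RY)
  ∠PRY = 36.34°

Step 7: From BP = 6, BU = 6, PU = 11, by the inverse law of cosines:
  cos(∠PBU) = (BP² + BU² - PU²) / (2·BP·BU)
  ∠PBU = 132.89°

Step 8: From BP = 6, BY = 3, PY = 6, by the inverse law of cosines:
  cos(∠PBY) = (BP² + BY² - PY²) / (2·BP·BY)
  ∠PBY = 75.52°

Step 9: From UB = 6, UP = 11, BP = 6, by the inverse law of cosines:
  cos(∠BUP) = (UB² + UP² - BP²) / (2·UB·UP)
  ∠BUP = 23.56°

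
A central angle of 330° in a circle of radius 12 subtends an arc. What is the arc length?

Arc length = 2π(12)(11/12) = 22*pi

22*pi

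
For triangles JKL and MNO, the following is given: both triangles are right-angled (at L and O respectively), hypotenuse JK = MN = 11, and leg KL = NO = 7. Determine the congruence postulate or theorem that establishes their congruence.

Consider the given information: both triangles are right-angled (at L and O respectively), hypotenuse JK = MN = 11, and leg KL = NO = 7
This is not SAS or ASA: SAS requires two sides and the included angle between them. ASA requires two angles and the side between them.
The correct criterion is HL. The hypotenuse and one leg of two right triangles are equal (Hypotenuse-Leg).

HL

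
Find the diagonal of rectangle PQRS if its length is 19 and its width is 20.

d = sqrt(19^2 + 20^2) = sqrt(761)

sqrt(761)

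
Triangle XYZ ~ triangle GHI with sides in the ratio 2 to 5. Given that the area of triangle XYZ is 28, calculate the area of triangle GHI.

For similar figures, the area ratio equals the square of the side ratio.
Side ratio (XYZ to GHI) = 2:5, so area ratio = 2^2:5^2 = 4:25.
If the area of XYZ is 28, then the area of GHI = 28 * (25/4) = 175.

175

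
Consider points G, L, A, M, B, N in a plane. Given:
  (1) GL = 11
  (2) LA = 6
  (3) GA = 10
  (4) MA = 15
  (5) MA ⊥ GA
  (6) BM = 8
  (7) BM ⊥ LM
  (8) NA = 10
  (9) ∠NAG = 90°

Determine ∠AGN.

Step 1: By the law of cosines on triangle GAN: GN² = 10² + 10² − 2·10·10·cos(90°) = 200, so GN = 10·√2.
Step 2: By the inverse law of cosines on triangle AGN: cos(∠AGN) = (10² + (10·√2)² − 10²) / (2·10·10·√2) = 200/282.84 = 0.7071, so ∠AGN = 45°.

Therefore, the measure of angle ∠AGN = 45°.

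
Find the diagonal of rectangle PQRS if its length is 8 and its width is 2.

A rectangle's diagonal splits it into two right triangles, with the diagonal as the hypotenuse.
By the Pythagorean theorem, d^2 = 8^2 + 2^2 = 68.
Therefore d = sqrt(68) = 2*sqrt(17).

2*sqrt(17)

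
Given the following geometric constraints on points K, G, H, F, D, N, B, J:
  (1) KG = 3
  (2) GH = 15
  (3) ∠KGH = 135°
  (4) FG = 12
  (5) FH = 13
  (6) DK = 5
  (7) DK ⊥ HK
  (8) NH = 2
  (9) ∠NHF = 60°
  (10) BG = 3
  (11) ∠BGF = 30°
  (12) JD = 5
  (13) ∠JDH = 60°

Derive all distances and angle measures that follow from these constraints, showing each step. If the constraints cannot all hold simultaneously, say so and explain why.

The constraints are consistent.

Step 1: From KG = 3, GH = 15, and ∠KGH = 135°, by the law of cosines:
  KH² = KG² + GH² - 2·KG·GH·cos(135°) = 9 + 225 + 63.64 = 297.6
  KH ≈ 17.25

Step 2: From FH = 13, HN = 2, and ∠FHN = 60°, by the law of cosines:
  FN² = FH² + HN² - 2·FH·HN·cos(60°) = 169 + 4 - 26 = 147
  FN = 7·√3

Step 3: From FG = 12, GB = 3, and ∠FGB = 30°, by the law of cosines:
  FB² = FG² + GB² - 2·FG·GB·cos(30°) = 144 + 9 - 62.35 = 90.65
  FB ≈ 9.52

Step 4: From GF = 12, GH = 15, FH = 13, by the inverse law of cosines:
  cos(∠FGH) = (GF² + GH² - FH²) / (2·GF·GH)
  ∠FGH = 56.25°

Step 5: From HF = 13, HG = 15, FG = 12, by the inverse law of cosines:
  cos(∠FHG) = (HF² + HG² - FG²) / (2·HF·HG)
  ∠FHG = 50.13°

Step 6: From FG = 12, FH = 13, GH = 15, by the inverse law of cosines:
  cos(∠GFH) = (FG² + FH² - GH²) / (2·FG·FH)
  ∠GFH = 73.62°

Step 7: From HK = 17.25, KD = 5, and ∠HKD = 90°, by the law of cosines:
  HD² = HK² + KD² - 2·HK·KD·cos(90°) = 297.6 + 25 - 0 = 322.6
  HD ≈ 17.96

Step 8: From KG = 3, KH = 17.25, GH = 15, by the inverse law of cosines:
  cos(∠GKH) = (KG² + KH² - GH²) / (2·KG·KH)
  ∠GKH = 37.94°

Step 9: From HG = 15, HK = 17.25, GK = 3, by the inverse law of cosines:
  cos(∠GHK) = (HG² + HK² - GK²) / (2·HG·HK)
  ∠GHK = 7.06°

Step 10: From FB = 9.52, FG = 12, BG = 3, by the inverse law of cosines:
  cos(∠BFG) = (FB² + FG² - BG²) / (2·FB·FG)
  ∠BFG = 9.06°

Step 11: From FH = 13, FN = 7·√3, HN = 2, by the inverse law of cosines:
  cos(∠HFN) = (FH² + FN² - HN²) / (2·FH·FN)
  ∠HFN = 8.21°

Step 12: From NF = 7·√3, NH = 2, FH = 13, by the inverse law of cosines:
  cos(∠FNH) = (NF² + NH² - FH²) / (2·NF·NH)
  ∠FNH = 111.79°

Step 13: From BF = 9.52, BG = 3, FG = 12, by the inverse law of cosines:
  cos(∠FBG) = (BF² + BG² - FG²) / (2·BF·BG)
  ∠FBG = 140.94°

Step 14: From HD = 17.96, DJ = 5, and ∠HDJ = 60°, by the law of cosines:
  HJ² = HD² + DJ² - 2·HD·DJ·cos(60°) = 322.6 + 25 - 89.81 = 257.8
  HJ ≈ 16.06

Step 15: From HD = 17.96, HK = 17.25, DK = 5, by the inverse law of cosines:
  cos(∠DHK) = (HD² + HK² - DK²) / (2·HD·HK)
  ∠DHK = 16.16°

Step 16: From DH = 17.96, DK = 5, HK = 17.25, by the inverse law of cosines:
  cos(∠HDK) = (DH² + DK² - HK²) / (2·DH·DK)
  ∠HDK = 73.84°

Step 17: From HD = 17.96, HJ = 16.06, DJ = 5, by the inverse law of cosines:
  cos(∠DHJ) = (HD² + HJ² - DJ²) / (2·HD·HJ)
  ∠DHJ = 15.64°

Step 18: From JD = 5, JH = 16.06, DH = 17.96, by the inverse law of cosines:
  cos(∠DJH) = (JD² + JH² - DH²) / (2·JD·JH)
  ∠DJH = 104.36°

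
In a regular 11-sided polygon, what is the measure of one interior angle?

Each interior angle of a regular n-gon is (n - 2) * 180 / n.
For n = 11: (11 - 2) * 180 / 11 = 1620/11 = 1620/11 degrees.

1620/11 degrees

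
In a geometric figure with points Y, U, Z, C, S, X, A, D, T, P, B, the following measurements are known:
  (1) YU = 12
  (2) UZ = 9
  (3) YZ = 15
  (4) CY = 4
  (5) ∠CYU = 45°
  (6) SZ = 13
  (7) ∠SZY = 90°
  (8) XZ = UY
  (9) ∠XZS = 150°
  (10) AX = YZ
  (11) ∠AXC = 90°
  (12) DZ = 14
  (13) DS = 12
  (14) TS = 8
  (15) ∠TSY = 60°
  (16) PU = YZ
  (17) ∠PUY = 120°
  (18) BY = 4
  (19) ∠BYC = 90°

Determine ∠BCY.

Step 1: By the law of cosines on triangle CYB: CB² = 4² + 4² − 2·4·4·cos(90°) = 32, so CB = 4·√2.
Step 2: By the inverse law of cosines on triangle BCY: cos(∠BCY) = ((4·√2)² + 4² − 4²) / (2·4·√2·4) = 32/45.25 = 0.7071, so ∠BCY = 45°.

Therefore, the measure of angle ∠BCY = 45°.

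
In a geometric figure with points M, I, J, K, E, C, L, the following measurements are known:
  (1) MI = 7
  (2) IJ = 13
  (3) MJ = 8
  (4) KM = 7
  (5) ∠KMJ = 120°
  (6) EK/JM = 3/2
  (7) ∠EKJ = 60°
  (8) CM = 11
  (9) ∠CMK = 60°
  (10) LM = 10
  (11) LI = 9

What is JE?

From the given relations: EK = 3/2·JM = 3/2·8 = 12.
Step 1: By the law of cosines on triangle JMK: JK² = 8² + 7² − 2·8·7·cos(120°) = 169, so JK = 13.
Step 2: By the law of cosines on triangle JKE: JE² = 13² + 12² − 2·13·12·cos(60°) = 157, so JE = √157.

Therefore, the length of JE = √157.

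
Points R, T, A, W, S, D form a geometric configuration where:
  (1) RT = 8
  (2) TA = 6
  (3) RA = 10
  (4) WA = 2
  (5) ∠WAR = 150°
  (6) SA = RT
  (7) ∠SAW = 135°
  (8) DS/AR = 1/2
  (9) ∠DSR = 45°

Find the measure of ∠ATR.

Step 1: By the inverse law of cosines on triangle ATR: cos(∠ATR) = (6² + 8² − 10²) / (2·6·8) = 0/96 = 0, so ∠ATR = 90°.

Therefore, the measure of angle ∠ATR = 90°.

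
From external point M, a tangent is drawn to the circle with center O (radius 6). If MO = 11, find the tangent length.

Let T be the point of tangency. Then OT ⊥ MT (radius ⊥ tangent).
In right triangle OTM: OM² = OT² + MT²
11² = 6² + MT²
MT² = 85, MT = sqrt(85)

sqrt(85)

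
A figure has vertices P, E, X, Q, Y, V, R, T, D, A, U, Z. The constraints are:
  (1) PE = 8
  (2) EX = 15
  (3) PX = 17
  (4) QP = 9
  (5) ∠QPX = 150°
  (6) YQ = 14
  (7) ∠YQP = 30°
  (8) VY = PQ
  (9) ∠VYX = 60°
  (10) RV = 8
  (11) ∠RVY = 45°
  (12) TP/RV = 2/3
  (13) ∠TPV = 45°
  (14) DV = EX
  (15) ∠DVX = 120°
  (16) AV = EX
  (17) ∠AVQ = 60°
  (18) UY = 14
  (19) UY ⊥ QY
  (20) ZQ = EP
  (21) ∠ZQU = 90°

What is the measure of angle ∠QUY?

Step 1: By the law of cosines on triangle UYQ: UQ² = 14² + 14² − 2·14·14·cos(90°) = 392, so UQ = 14·√2.
Step 2: By the inverse law of cosines on triangle QUY: cos(∠QUY) = ((14·√2)² + 14² − 14²) / (2·14·√2·14) = 392/554.37 = 0.7071, so ∠QUY = 45°.

Therefore, the measure of angle ∠QUY = 45°.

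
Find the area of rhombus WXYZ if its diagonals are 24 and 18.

Area = (24 * 18) / 2 = 432 / 2 = 216

216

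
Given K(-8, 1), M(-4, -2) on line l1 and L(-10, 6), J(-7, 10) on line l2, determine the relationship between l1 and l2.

Slope of line 1: m1 = (-2 - 1)/(-4 - -8) = -3/4 = -3/4
Slope of line 2: m2 = (10 - 6)/(-7 - -10) = 4/3 = 4/3
Two lines are perpendicular when the product of their slopes is -1 (negative reciprocals).
m1 * m2 = (-3/4) * (4/3) = -1, confirming perpendicularity.

Perpendicular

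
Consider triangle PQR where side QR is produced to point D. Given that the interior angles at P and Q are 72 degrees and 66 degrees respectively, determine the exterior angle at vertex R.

By the exterior angle theorem, an exterior angle of a triangle equals the sum of the two remote interior angles.
Exterior angle = angle P + angle Q
Exterior angle = 72 + 66 = 138 degrees

138 degrees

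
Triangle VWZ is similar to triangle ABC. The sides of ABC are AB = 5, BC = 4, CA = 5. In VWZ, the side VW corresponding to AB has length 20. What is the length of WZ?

k = 20/5 = 4. WZ = 4 * 4 = 16.

16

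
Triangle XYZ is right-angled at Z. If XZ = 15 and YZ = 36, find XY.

XY = sqrt(15^2 + 36^2) = sqrt(1521) = 39

39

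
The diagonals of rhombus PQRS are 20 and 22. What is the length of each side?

Half-diagonals are 10 and 11. side = sqrt(10^2 + 11^2) = sqrt(221)

sqrt(221)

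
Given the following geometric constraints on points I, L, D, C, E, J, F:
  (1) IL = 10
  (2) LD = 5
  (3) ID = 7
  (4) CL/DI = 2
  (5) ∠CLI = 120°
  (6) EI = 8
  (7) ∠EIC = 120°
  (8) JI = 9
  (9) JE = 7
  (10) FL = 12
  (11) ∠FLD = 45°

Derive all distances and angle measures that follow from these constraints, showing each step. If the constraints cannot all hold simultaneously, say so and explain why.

The constraints are consistent.

From the given relations:
  CL = 2·DI = 2·7 = 14

Step 1: From IL = 10, LC = 14, and ∠ILC = 120°, by the law of cosines:
  IC² = IL² + LC² - 2·IL·LC·cos(120°) = 100 + 196 + 140 = 436
  IC = 2·√109

Step 2: From DL = 5, LF = 12, and ∠DLF = 45°, by the law of cosines:
  DF² = DL² + LF² - 2·DL·LF·cos(45°) = 25 + 144 - 84.85 = 84.15
  DF ≈ 9.17

Step 3: From ID = 7, IL = 10, DL = 5, by the inverse law of cosines:
  cos(∠DIL) = (ID² + IL² - DL²) / (2·ID·IL)
  ∠DIL = 27.66°

Step 4: From IE = 8, IJ = 9, EJ = 7, by the inverse law of cosines:
  cos(∠EIJ) = (IE² + IJ² - EJ²) / (2·IE·IJ)
  ∠EIJ = 48.19°

Step 5: From LD = 5, LI = 10, DI = 7, by the inverse law of cosines:
  cos(∠DLI) = (LD² + LI² - DI²) / (2·LD·LI)
  ∠DLI = 40.54°

Step 6: From DI = 7, DL = 5, IL = 10, by the inverse law of cosines:
  cos(∠IDL) = (DI² + DL² - IL²) / (2·DI·DL)
  ∠IDL = 111.8°

Step 7: From EI = 8, EJ = 7, IJ = 9, by the inverse law of cosines:
  cos(∠IEJ) = (EI² + EJ² - IJ²) / (2·EI·EJ)
  ∠IEJ = 73.4°

Step 8: From JE = 7, JI = 9, EI = 8, by the inverse law of cosines:
  cos(∠EJI) = (JE² + JI² - EI²) / (2·JE·JI)
  ∠EJI = 58.41°

Step 9: From CI = 2·√109, IE = 8, and ∠CIE = 120°, by the law of cosines:
  CE² = CI² + IE² - 2·CI·IE·cos(120°) = 436 + 64 + 167 = 667
  CE ≈ 25.83

Step 10: From IC = 2·√109, IL = 10, CL = 14, by the inverse law of cosines:
  cos(∠CIL) = (IC² + IL² - CL²) / (2·IC·IL)
  ∠CIL = 35.5°

Step 11: From DF = 9.17, DL = 5, FL = 12, by the inverse law of cosines:
  cos(∠FDL) = (DF² + DL² - FL²) / (2·DF·DL)
  ∠FDL = 112.33°

Step 12: From CI = 2·√109, CL = 14, IL = 10, by the inverse law of cosines:
  cos(∠ICL) = (CI² + CL² - IL²) / (2·CI·CL)
  ∠ICL = 24.5°

Step 13: From FD = 9.17, FL = 12, DL = 5, by the inverse law of cosines:
  cos(∠DFL) = (FD² + FL² - DL²) / (2·FD·FL)
  ∠DFL = 22.67°

Step 14: From CE = 25.83, CI = 2·√109, EI = 8, by the inverse law of cosines:
  cos(∠ECI) = (CE² + CI² - EI²) / (2·CE·CI)
  ∠ECI = 15.56°

Step 15: From EC = 25.83, EI = 8, CI = 2·√109, by the inverse law of cosines:
  cos(∠CEI) = (EC² + EI² - CI²) / (2·EC·EI)
  ∠CEI = 44.44°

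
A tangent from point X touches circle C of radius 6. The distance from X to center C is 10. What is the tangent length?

Let T be the point of tangency. Then CT ⊥ XT (radius ⊥ tangent).
In right triangle CTX: CX² = CT² + XT²
10² = 6² + XT²
XT² = 64, XT = 8

8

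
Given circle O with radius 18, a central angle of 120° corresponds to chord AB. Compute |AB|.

Chord = 2(18) sin(60°) = 18*sqrt(3)

18*sqrt(3)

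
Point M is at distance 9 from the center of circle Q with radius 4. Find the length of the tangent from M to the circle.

The tangent, radius, and line from the external point to the center form a right triangle.
The right angle is where the tangent meets the radius.
By the Pythagorean theorem: tangent² + 4² = 9²
tangent² = 81 - 16 = 65
tangent = sqrt(65)

sqrt(65)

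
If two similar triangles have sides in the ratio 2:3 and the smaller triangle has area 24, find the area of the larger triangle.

The ratio of areas of similar triangles = (side ratio)^2.
Side ratio = 2:3, so area ratio = 4:9.
Area of the larger triangle / Area of the smaller triangle = 9/4
Area of the larger triangle = 24 * 9/4 = 54

54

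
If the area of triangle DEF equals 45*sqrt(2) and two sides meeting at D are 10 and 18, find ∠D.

sin(C) = 2 * 45*sqrt(2) / (10 * 18) = sqrt(2)/2, so C = arcsin(sqrt(2)/2) = 45°.
Since sin(180° - C) = sin(C), the obtuse angle 135° gives the same area, so C = 45° or C = 135°.

45° or 135°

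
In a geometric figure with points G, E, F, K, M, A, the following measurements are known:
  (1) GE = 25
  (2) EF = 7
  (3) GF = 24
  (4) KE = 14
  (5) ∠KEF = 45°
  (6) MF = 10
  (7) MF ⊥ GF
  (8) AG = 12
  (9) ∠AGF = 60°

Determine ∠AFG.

Step 1: By the law of cosines on triangle FGA: FA² = 24² + 12² − 2·24·12·cos(60°) = 432, so FA = 12·√3.
Step 2: By the inverse law of cosines on triangle AFG: cos(∠AFG) = ((12·√3)² + 24² − 12²) / (2·12·√3·24) = 864/997.66 = 0.866, so ∠AFG = 30°.

Therefore, the measure of angle ∠AFG = 30°.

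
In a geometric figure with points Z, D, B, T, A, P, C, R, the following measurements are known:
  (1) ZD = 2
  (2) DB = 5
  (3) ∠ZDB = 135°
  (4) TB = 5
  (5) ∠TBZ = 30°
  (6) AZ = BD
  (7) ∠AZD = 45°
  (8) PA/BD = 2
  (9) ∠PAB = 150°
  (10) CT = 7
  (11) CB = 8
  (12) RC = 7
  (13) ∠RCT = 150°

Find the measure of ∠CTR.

Step 1: By the law of cosines on triangle TCR: TR² = 7² + 7² − 2·7·7·cos(150°) = 182.87, so TR ≈ 13.52.
Step 2: By the inverse law of cosines on triangle CTR: cos(∠CTR) = (7² + 13.52² − 7²) / (2·7·13.52) = 182.87/189.32 = 0.9659, so ∠CTR = 15°.

Therefore, the measure of angle ∠CTR = 15°.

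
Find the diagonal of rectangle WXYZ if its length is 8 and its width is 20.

d = sqrt(8^2 + 20^2) = sqrt(464) = 4*sqrt(29)

4*sqrt(29)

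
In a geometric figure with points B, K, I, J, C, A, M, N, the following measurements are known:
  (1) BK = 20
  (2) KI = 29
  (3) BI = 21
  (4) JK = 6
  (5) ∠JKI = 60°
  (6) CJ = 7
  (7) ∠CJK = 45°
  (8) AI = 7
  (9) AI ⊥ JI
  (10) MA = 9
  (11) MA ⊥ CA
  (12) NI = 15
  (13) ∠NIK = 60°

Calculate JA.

Step 1: By the law of cosines on triangle JKI: JI² = 6² + 29² − 2·6·29·cos(60°) = 703, so JI ≈ 26.51.
Step 2: By the law of cosines on triangle JIA: JA² = 26.51² + 7² − 2·26.51·7·cos(90°) = 752, so JA = 4·√47.

Therefore, the length of JA = 4·√47.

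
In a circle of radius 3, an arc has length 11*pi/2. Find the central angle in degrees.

The full circumference is 2πr = 6*pi.
The arc is 11*pi/2 / 6*pi = 11/12 of the full circle.
So the central angle = 11/12 × 360° = 330°.

330°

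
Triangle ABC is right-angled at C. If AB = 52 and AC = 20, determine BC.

BC = sqrt(52^2 - 20^2) = sqrt(2304) = 48

48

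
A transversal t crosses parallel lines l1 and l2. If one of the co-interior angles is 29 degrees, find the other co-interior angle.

Co-interior angles sum to 180: 180 - 29 = 151 degrees.

151 degrees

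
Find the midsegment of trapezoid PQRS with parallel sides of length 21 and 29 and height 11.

midsegment = (21 + 29) / 2 = 50 / 2 = 25

25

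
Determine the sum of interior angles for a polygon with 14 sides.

The sum of interior angles of an n-sided polygon is (n - 2) * 180.
For n = 14: (14 - 2) * 180 = 12 * 180 = 2160 degrees.

2160 degrees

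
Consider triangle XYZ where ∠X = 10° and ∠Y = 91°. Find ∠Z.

The interior angles sum to 180°: angle Z = 180 - 10 - 91 = 79°.
The triangle is obtuse (angles 10°, 91°, 79°).

79 degrees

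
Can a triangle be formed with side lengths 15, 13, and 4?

Sort the sides: 4, 13, 15.
It suffices to check that the sum of the two smallest exceeds the largest:
4 + 13 = 17 > 15. ✓
Yes, a valid triangle can be formed.

Yes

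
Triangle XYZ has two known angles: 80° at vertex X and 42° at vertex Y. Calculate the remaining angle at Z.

Let angle Z = x. Then 80 + 42 + x = 180.
x = 180 - 122 = 58 degrees.

58 degrees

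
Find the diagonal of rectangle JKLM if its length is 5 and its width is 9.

A rectangle's diagonal splits it into two right triangles, with the diagonal as the hypotenuse.
By the Pythagorean theorem, d^2 = 5^2 + 9^2 = 106.
Therefore d = sqrt(106).

sqrt(106)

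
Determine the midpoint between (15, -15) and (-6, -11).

M = ((x₁ + x₂)/2, (y₁ + y₂)/2)
= ((15 + -6)/2, (-15 + -11)/2)
= (9/2, -26/2) = (9/2, -13)

(9/2, -13)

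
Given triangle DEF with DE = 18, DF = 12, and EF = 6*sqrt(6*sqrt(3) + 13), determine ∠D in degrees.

When all three sides of a triangle are known, the law of cosines can be rearranged to find any angle.
cos(C) = (a² + b² - c²) / (2ab) gives cos(D) = -sqrt(3)/2.
Taking the inverse cosine: D = 150°.

150°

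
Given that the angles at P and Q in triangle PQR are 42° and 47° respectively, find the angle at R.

Let angle R = x. Then 42 + 47 + x = 180.
x = 180 - 89 = 91 degrees.

91 degrees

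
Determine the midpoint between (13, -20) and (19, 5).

The midpoint is the average of the coordinates:
x: (13 + 19)/2 = 16
y: (-20 + 5)/2 = -15/2
Midpoint = (16, -15/2)

(16, -15/2)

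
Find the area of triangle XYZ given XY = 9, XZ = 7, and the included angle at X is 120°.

Area = (1/2) * XY * XZ * sin(X)
Area = (1/2) * 9 * 7 * sin(120°)
Area = (1/2) * 9 * 7 * sqrt(3)/2
Area = 63*sqrt(3)/4

63*sqrt(3)/4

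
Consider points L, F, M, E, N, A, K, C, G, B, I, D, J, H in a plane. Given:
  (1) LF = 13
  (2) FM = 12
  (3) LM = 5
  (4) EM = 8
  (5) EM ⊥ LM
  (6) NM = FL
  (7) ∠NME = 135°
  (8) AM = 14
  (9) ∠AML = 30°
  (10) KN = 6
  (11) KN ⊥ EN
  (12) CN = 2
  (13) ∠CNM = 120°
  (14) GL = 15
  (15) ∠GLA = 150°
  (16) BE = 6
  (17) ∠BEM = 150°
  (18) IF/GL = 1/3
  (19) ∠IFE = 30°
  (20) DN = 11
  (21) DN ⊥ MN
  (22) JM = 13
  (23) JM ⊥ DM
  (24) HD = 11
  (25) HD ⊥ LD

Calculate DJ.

From the given relations: NM = FL = 13.
Step 1: By the law of cosines on triangle DNM: DM² = 11² + 13² − 2·11·13·cos(90°) = 290, so DM ≈ 17.03.
Step 2: By the law of cosines on triangle DMJ: DJ² = 17.03² + 13² − 2·17.03·13·cos(90°) = 459, so DJ = 3·√51.

Therefore, the length of DJ = 3·√51.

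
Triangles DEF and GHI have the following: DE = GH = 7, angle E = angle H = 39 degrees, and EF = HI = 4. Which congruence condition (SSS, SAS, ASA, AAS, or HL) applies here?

The given information matches SAS: Two pairs of corresponding sides and the included angle are equal (Side-Angle-Side).

SAS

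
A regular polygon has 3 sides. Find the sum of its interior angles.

The sum of interior angles of an n-sided polygon is (n - 2) * 180.
For n = 3: (3 - 2) * 180 = 1 * 180 = 180 degrees.

180 degrees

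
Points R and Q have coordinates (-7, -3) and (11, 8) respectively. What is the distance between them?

d = sqrt((18)^2 + (11)^2) = sqrt(445)

sqrt(445)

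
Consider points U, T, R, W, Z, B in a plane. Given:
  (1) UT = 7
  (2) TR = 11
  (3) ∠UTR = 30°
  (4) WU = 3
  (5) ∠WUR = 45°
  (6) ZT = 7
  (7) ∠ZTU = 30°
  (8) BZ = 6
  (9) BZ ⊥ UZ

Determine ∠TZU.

Step 1: By the law of cosines on triangle ZTU: ZU² = 7² + 7² − 2·7·7·cos(30°) = 13.13, so ZU ≈ 3.62.
Step 2: By the inverse law of cosines on triangle TZU: cos(∠TZU) = (7² + 3.62² − 7²) / (2·7·3.62) = 13.13/50.73 = 0.2588, so ∠TZU = 75°.

Therefore, the measure of angle ∠TZU = 75°.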